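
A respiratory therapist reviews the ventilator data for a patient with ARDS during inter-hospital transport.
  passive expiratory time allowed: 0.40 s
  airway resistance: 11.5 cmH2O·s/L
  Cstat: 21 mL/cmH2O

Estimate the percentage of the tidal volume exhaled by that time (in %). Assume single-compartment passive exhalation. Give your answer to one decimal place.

τ = R × C = 11.5 × 21 mL/cmH2O = 11.5 × 0.021 L/cmH2O = 0.2415 s.
Passive exhalation: V(t)/V₀ = e^(−t/τ) = e^(−0.40/0.2415) = 0.1908.
Fraction exhaled = 1 − 0.1908 = 0.8092 → 80.92%.

80.9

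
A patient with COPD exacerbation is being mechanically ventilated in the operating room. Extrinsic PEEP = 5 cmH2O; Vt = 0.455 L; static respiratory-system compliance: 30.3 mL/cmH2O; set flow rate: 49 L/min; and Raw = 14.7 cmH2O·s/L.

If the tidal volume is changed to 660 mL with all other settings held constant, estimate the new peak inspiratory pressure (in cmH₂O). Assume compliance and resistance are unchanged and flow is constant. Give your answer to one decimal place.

Flow: 49 L/min ÷ 60 = 0.8167 L/s.
PIP = Vt/C + R·V̇ + PEEP (constant-flow equation of motion).
Only the elastic term changes: ΔPIP = ΔVt / C = (660 − 455) / 30.3 = 6.766 cmH2O.
Original PIP = 455/30.3 + 14.7×0.8167 + 5 = 32.022 cmH2O; new PIP = 32.022 + (6.766) = 38.788 cmH2O.

38.8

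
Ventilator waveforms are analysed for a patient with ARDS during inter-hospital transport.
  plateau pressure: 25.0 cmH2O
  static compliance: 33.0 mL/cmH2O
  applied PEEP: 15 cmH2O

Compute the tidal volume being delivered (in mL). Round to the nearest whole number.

Vt = Cstat × (Pplat − PEEP) = 33.0 × (25.0 − 15) = 33.0 × 10.0 = 330.0 mL.

330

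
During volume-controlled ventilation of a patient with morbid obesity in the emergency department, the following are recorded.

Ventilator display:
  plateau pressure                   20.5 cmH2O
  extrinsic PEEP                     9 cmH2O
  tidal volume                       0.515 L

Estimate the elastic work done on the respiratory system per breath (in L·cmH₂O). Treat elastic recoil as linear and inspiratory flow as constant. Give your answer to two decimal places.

Elastic work ≈ ½ × (Pplat − PEEP) × Vt = 0.5 × (20.5 − 9) × 0.515 L = 0.5 × 11.5 × 0.515 = 2.961 L·cmH2O.

2.96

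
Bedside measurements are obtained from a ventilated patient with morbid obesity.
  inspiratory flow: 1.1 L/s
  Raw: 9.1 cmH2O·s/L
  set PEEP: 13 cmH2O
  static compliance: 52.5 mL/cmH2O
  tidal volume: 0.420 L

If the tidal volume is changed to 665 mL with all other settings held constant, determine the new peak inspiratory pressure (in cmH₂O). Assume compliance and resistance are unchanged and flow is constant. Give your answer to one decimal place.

PIP = Vt/C + R·V̇ + PEEP (constant-flow equation of motion).
Only the elastic term changes: ΔPIP = ΔVt / C = (665 − 420) / 52.5 = 4.667 cmH2O.
Original PIP = 420/52.5 + 9.1×1.1 + 13 = 31.01 cmH2O; new PIP = 31.01 + (4.667) = 35.677 cmH2O.

35.7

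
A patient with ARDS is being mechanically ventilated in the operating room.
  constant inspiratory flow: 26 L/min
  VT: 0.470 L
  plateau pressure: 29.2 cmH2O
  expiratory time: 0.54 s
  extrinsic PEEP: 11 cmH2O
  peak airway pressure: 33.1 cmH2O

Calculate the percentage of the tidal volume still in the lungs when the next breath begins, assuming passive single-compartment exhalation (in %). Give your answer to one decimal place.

Flow: 26 L/min ÷ 60 = 0.4333 L/s.
R = (PIP − Pplat)/V̇ = (33.1 − 29.2) / 0.4333 = 3.9/0.4333 = 9.001 cmH2O·s/L.
C = Vt/(Pplat − PEEP) = 470.0 / (29.2 − 11) = 470.0/18.2 = 25.824 mL/cmH2O.
τ = R × C = 9.001 × 0.02582 L/cmH2O = 0.2324 s.
Fraction remaining at end-expiration = e^(−Te/τ) = e^(−0.54/0.2324) = 0.09792 → 9.792%.

9.8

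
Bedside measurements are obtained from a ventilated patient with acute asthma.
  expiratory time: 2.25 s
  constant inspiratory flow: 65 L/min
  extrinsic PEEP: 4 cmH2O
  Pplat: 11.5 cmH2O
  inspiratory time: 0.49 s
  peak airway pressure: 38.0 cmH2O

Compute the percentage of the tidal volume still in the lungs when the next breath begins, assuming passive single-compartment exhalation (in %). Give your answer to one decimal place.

Flow: 65 L/min ÷ 60 = 1.0833 L/s.
Vt = flow × Ti = 1.0833 L/s × 0.49 s × 1000 mL/L = 530.82 mL.
R = (PIP − Pplat)/V̇ = (38.0 − 11.5) / 1.0833 = 26.5/1.0833 = 24.462 cmH2O·s/L.
C = Vt/(Pplat − PEEP) = 530.82 / (11.5 − 4) = 530.82/7.5 = 70.776 mL/cmH2O.
τ = R × C = 24.462 × 0.07078 L/cmH2O = 1.731 s.
Fraction remaining at end-expiration = e^(−Te/τ) = e^(−2.25/1.731) = 0.2726 → 27.26%.

27.3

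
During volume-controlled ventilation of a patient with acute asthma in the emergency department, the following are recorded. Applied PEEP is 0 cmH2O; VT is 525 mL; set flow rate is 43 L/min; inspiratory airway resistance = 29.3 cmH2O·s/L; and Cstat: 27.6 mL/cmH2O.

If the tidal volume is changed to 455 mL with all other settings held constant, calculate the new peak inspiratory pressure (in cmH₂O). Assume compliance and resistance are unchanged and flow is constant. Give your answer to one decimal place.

37.5

Flow: 43 L/min ÷ 60 = 0.7167 L/s.
PIP = Vt/C + R·V̇ + PEEP (constant-flow equation of motion).
Only the elastic term changes: ΔPIP = ΔVt / C = (455 − 525) / 27.6 = -2.536 cmH2O.
Original PIP = 525/27.6 + 29.3×0.7167 + 0 = 40.021 cmH2O; new PIP = 40.021 + (-2.536) = 37.485 cmH2O.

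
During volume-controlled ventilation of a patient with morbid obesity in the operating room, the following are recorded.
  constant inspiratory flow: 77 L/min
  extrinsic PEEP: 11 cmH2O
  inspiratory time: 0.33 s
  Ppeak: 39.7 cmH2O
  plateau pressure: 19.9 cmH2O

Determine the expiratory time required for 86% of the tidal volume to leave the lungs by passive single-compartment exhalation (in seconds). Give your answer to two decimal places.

1.44

Flow: 77 L/min ÷ 60 = 1.2833 L/s.
Vt = flow × Ti = 1.2833 L/s × 0.33 s × 1000 mL/L = 423.49 mL.
R = (PIP − Pplat)/V̇ = (39.7 − 19.9) / 1.2833 = 19.8/1.2833 = 15.429 cmH2O·s/L.
C = Vt/(Pplat − PEEP) = 423.49 / (19.9 − 11) = 423.49/8.9 = 47.583 mL/cmH2O.
τ = R × C = 15.429 × 0.04758 L/cmH2O = 0.7341 s.
t = −τ·ln(1 − 0.86) = −0.7341·ln(0.14) = 1.443 s.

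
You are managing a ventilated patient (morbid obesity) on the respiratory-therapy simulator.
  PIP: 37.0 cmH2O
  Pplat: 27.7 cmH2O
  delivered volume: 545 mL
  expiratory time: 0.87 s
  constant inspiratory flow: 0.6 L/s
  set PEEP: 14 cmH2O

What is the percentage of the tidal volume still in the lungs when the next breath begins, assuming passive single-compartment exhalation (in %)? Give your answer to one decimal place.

24.4

R = (PIP − Pplat)/V̇ = (37.0 − 27.7) / 0.6 = 9.3/0.6 = 15.5 cmH2O·s/L.
C = Vt/(Pplat − PEEP) = 545.0 / (27.7 − 14) = 545.0/13.7 = 39.781 mL/cmH2O.
τ = R × C = 15.5 × 0.03978 L/cmH2O = 0.6166 s.
Fraction remaining at end-expiration = e^(−Te/τ) = e^(−0.87/0.6166) = 0.2439 → 24.39%.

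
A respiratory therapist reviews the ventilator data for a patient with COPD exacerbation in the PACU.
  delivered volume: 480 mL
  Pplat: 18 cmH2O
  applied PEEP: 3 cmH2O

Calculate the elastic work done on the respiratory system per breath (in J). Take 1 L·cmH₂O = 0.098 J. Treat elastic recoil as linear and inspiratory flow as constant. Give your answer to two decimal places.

0.35

Elastic work ≈ ½ × (Pplat − PEEP) × Vt = 0.5 × (18 − 3) × 0.480 L = 0.5 × 15.0 × 0.480 = 3.6 L·cmH2O.
× 0.098 J/(L·cmH2O) → 0.3528 J.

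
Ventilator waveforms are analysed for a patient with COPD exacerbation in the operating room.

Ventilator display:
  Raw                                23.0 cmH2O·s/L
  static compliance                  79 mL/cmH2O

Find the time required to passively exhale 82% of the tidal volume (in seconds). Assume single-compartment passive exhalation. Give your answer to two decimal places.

3.12

τ = R × C = 23.0 × 79 mL/cmH2O = 23.0 × 0.079 L/cmH2O = 1.817 s.
Exhaled fraction f = 1 − e^(−t/τ) → t = −τ·ln(1 − f) = −1.817·ln(0.18) = 3.116 s.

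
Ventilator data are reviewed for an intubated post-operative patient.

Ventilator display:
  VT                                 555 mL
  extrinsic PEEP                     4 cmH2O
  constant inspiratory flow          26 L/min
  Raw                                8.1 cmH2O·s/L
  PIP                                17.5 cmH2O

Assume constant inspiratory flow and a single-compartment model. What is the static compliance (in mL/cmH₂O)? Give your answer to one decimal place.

Flow: 26 L/min ÷ 60 = 0.4333 L/s.
Equation of motion (constant flow): PIP = Vt/C + R·V̇ + PEEP.
Vt/C = PIP − R·V̇ − PEEP = 17.5 − 8.1×0.4333 − 4 = 17.5 − 3.51 − 4 = 9.99 cmH2O.
C = Vt / 9.99 = 555 / 9.99 = 55.556 mL/cmH2O.

55.6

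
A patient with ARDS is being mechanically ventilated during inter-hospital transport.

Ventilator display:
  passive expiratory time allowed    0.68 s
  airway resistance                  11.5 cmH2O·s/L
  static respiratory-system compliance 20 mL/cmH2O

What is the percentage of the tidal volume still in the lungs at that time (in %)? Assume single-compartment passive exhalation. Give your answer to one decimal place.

5.2

τ = R × C = 11.5 × 20 mL/cmH2O = 11.5 × 0.020 L/cmH2O = 0.23 s.
Passive exhalation: V(t)/V₀ = e^(−t/τ) = e^(−0.68/0.23) = 0.052.
Fraction remaining = 0.052 → 5.2%.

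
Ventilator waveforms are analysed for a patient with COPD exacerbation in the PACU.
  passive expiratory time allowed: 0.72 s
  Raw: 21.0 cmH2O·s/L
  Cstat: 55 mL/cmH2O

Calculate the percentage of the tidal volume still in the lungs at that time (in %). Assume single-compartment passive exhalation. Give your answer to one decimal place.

53.6

τ = R × C = 21.0 × 55 mL/cmH2O = 21.0 × 0.055 L/cmH2O = 1.155 s.
Passive exhalation: V(t)/V₀ = e^(−t/τ) = e^(−0.72/1.155) = 0.5361.
Fraction remaining = 0.5361 → 53.61%.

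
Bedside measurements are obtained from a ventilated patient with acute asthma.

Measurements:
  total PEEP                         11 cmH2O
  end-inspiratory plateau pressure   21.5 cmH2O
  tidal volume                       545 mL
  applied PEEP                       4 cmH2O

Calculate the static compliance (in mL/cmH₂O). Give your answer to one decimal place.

End-expiratory occlusion gives total PEEP = 11 cmH2O (intrinsic PEEP = 11 − 4 = 7). Use total PEEP for the elastic gradient.
Cstat = Vt / (Pplat − PEEPtotal) = 545 / (21.5 − 11) = 545 / 10.5 = 51.905 mL/cmH2O.

51.9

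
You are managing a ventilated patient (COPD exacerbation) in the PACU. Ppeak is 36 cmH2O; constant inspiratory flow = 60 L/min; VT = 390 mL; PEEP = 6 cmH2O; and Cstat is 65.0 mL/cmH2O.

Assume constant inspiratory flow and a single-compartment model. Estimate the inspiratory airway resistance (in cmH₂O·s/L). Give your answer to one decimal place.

Flow: 60 L/min ÷ 60 = 1 L/s.
Equation of motion (constant flow): PIP = Vt/C + R·V̇ + PEEP.
R·V̇ = PIP − Vt/C − PEEP = 36 − 390/65.0 − 6 = 36 − 6.0 − 6 = 24.0 cmH2O.
R = 24.0 / 1 = 24.0 cmH2O·s/L.

24.0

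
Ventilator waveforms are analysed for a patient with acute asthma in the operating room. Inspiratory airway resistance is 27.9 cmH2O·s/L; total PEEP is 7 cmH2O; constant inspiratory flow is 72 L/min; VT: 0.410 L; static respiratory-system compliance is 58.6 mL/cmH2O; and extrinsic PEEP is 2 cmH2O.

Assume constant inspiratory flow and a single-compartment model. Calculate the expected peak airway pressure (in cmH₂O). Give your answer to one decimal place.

Flow: 72 L/min ÷ 60 = 1.2 L/s.
Total PEEP = 7 cmH2O (set 2 + intrinsic 5); this is the baseline alveolar pressure.
Equation of motion (constant flow): PIP = Vt/C + R·V̇ + PEEP.
PIP = 410/58.6 + 27.9×1.2 + 7 = 6.997 + 33.48 + 7 = 47.477 cmH2O.

47.5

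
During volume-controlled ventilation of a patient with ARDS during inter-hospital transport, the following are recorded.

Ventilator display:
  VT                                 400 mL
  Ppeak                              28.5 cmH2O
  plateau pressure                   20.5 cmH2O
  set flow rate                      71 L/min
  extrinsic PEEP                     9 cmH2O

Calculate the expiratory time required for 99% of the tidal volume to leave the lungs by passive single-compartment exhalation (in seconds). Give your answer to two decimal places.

1.08

Flow: 71 L/min ÷ 60 = 1.1833 L/s.
R = (PIP − Pplat)/V̇ = (28.5 − 20.5) / 1.1833 = 8.0/1.1833 = 6.761 cmH2O·s/L.
C = Vt/(Pplat − PEEP) = 400.0 / (20.5 − 9) = 400.0/11.5 = 34.783 mL/cmH2O.
τ = R × C = 6.761 × 0.03478 L/cmH2O = 0.2351 s.
t = −τ·ln(1 − 0.99) = −0.2351·ln(0.01) = 1.083 s.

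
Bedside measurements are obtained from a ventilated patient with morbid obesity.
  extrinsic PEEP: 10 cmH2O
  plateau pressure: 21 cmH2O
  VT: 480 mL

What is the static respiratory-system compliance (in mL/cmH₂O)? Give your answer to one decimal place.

43.6

Cstat = Vt / (Pplat − PEEP) = 480 / (21 − 10) = 480 / 11.0 = 43.636 mL/cmH2O.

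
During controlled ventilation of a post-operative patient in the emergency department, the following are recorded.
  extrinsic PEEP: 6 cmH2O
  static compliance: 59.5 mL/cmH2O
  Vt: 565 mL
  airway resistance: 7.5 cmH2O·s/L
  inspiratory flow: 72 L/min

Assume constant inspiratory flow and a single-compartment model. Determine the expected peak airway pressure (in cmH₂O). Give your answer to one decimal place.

24.5

Flow: 72 L/min ÷ 60 = 1.2 L/s.
Equation of motion (constant flow): PIP = Vt/C + R·V̇ + PEEP.
PIP = 565/59.5 + 7.5×1.2 + 6 = 9.496 + 9.0 + 6 = 24.496 cmH2O.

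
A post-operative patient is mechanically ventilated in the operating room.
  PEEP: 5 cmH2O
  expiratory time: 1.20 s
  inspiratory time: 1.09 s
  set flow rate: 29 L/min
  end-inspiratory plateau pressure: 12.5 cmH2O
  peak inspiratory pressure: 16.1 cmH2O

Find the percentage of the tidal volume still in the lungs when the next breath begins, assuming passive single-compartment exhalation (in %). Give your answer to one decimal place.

10.1

Flow: 29 L/min ÷ 60 = 0.4833 L/s.
Vt = flow × Ti = 0.4833 L/s × 1.09 s × 1000 mL/L = 526.8 mL.
R = (PIP − Pplat)/V̇ = (16.1 − 12.5) / 0.4833 = 3.6/0.4833 = 7.449 cmH2O·s/L.
C = Vt/(Pplat − PEEP) = 526.8 / (12.5 − 5) = 526.8/7.5 = 70.24 mL/cmH2O.
τ = R × C = 7.449 × 0.07024 L/cmH2O = 0.5232 s.
Fraction remaining at end-expiration = e^(−Te/τ) = e^(−1.20/0.5232) = 0.1009 → 10.09%.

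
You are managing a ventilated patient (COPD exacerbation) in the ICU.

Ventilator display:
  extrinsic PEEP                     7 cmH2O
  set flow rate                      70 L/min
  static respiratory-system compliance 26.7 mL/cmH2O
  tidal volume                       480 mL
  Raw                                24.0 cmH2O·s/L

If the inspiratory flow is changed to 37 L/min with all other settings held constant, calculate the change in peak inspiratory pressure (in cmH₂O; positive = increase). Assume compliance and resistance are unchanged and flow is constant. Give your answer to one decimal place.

Flow: 70 L/min ÷ 60 = 1.1667 L/s.
New flow: 37 L/min ÷ 60 = 0.6167 L/s.
PIP = Vt/C + R·V̇ + PEEP (constant-flow equation of motion).
Only the resistive term changes: ΔPIP = R × ΔV̇ = 24.0 × (0.6167 − 1.1667) = 24.0 × -0.55 = -13.2 cmH2O.

-13.2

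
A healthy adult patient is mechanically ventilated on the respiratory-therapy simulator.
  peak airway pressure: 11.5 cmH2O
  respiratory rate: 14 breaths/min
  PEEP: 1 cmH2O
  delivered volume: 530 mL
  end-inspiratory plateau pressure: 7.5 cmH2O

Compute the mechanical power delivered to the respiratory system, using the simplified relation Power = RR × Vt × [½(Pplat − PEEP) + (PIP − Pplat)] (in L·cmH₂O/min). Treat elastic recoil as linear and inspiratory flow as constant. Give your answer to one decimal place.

Per-breath work = Vt × [½(Pplat−PEEP) + (PIP−Pplat)] = 0.530 × [0.5×6.5 + 4.0] = 0.530 × 7.25 = 3.843 L·cmH2O.
Power = 14 × 3.843 = 53.802 L·cmH2O/min.

53.8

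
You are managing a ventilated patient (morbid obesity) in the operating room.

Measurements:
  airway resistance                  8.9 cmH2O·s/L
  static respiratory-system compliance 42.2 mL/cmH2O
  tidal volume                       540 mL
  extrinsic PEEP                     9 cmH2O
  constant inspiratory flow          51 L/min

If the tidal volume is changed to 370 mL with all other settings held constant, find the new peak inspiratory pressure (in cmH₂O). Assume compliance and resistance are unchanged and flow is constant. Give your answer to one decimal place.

25.3

Flow: 51 L/min ÷ 60 = 0.85 L/s.
PIP = Vt/C + R·V̇ + PEEP (constant-flow equation of motion).
Only the elastic term changes: ΔPIP = ΔVt / C = (370 − 540) / 42.2 = -4.028 cmH2O.
Original PIP = 540/42.2 + 8.9×0.85 + 9 = 29.361 cmH2O; new PIP = 29.361 + (-4.028) = 25.333 cmH2O.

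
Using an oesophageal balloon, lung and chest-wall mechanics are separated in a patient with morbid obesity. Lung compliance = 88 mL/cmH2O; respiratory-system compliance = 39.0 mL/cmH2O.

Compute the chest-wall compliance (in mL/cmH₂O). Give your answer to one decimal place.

70.0

1/Ccw = 1/Crs − 1/CL.
1/Ccw = 1/39.0 − 1/88 = 0.01428.
Ccw = 70.028 mL/cmH2O.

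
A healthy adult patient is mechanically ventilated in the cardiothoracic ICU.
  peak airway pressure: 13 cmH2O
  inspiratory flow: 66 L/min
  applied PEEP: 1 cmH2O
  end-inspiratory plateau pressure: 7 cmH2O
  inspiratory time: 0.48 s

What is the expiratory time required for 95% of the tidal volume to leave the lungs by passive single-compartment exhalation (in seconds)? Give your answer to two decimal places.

Flow: 66 L/min ÷ 60 = 1.1 L/s.
Vt = flow × Ti = 1.1 L/s × 0.48 s × 1000 mL/L = 528.0 mL.
R = (PIP − Pplat)/V̇ = (13 − 7) / 1.1 = 6.0/1.1 = 5.455 cmH2O·s/L.
C = Vt/(Pplat − PEEP) = 528.0 / (7 − 1) = 528.0/6.0 = 88.0 mL/cmH2O.
τ = R × C = 5.455 × 0.088 L/cmH2O = 0.48 s.
t = −τ·ln(1 − 0.95) = −0.48·ln(0.05) = 1.438 s.

1.44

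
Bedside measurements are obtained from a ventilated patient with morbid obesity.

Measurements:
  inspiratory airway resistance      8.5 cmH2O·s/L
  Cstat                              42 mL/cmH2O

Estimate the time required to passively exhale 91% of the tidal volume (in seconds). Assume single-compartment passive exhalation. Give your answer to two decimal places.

0.86

τ = R × C = 8.5 × 42 mL/cmH2O = 8.5 × 0.042 L/cmH2O = 0.357 s.
Exhaled fraction f = 1 − e^(−t/τ) → t = −τ·ln(1 − f) = −0.357·ln(0.09) = 0.8596 s.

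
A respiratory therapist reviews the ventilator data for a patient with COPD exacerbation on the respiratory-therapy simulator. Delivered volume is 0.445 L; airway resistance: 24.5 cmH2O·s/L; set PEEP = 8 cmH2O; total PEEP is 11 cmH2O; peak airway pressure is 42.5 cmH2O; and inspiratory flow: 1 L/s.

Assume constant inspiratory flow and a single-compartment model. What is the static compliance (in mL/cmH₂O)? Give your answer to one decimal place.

63.6

Total PEEP = 11 cmH2O (set 8 + intrinsic 3); this is the baseline alveolar pressure.
Equation of motion (constant flow): PIP = Vt/C + R·V̇ + PEEP.
Vt/C = PIP − R·V̇ − PEEP = 42.5 − 24.5×1 − 11 = 42.5 − 24.5 − 11 = 7.0 cmH2O.
C = Vt / 7.0 = 445 / 7.0 = 63.571 mL/cmH2O.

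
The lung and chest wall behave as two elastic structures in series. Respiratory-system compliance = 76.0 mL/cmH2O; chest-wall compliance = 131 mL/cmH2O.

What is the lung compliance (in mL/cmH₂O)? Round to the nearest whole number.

1/CL = 1/Crs − 1/Ccw.
1/CL = 1/76.0 − 1/131 = 0.005524.
CL = 181.03 mL/cmH2O.

181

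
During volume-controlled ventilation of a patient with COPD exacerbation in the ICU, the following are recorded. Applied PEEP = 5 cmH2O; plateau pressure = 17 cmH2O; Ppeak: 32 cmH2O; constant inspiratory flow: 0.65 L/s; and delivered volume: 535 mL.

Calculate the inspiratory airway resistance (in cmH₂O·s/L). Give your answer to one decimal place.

Raw = (PIP − Pplat) / flow = (32 − 17) / 0.65 = 15.0 / 0.65 = 23.077 cmH2O·s/L.

23.1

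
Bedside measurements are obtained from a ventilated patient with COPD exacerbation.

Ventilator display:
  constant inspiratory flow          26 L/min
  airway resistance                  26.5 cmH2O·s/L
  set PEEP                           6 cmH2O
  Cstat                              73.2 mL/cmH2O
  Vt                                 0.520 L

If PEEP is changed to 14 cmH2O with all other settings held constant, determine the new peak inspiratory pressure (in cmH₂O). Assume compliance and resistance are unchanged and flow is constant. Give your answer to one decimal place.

Flow: 26 L/min ÷ 60 = 0.4333 L/s.
PIP = Vt/C + R·V̇ + PEEP (constant-flow equation of motion).
Only the baseline term changes: ΔPIP = ΔPEEP = 14 − 6 = 8.0 cmH2O.
Original PIP = 520/73.2 + 26.5×0.4333 + 6 = 24.586 cmH2O; new PIP = 24.586 + (8.0) = 32.586 cmH2O.

32.6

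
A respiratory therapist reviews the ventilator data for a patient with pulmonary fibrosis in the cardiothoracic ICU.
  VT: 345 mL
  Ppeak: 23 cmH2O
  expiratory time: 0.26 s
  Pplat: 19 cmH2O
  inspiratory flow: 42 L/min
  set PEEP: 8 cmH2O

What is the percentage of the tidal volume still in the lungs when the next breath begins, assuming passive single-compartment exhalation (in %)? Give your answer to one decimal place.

23.4

Flow: 42 L/min ÷ 60 = 0.7 L/s.
R = (PIP − Pplat)/V̇ = (23 − 19) / 0.7 = 4.0/0.7 = 5.714 cmH2O·s/L.
C = Vt/(Pplat − PEEP) = 345.0 / (19 − 8) = 345.0/11.0 = 31.364 mL/cmH2O.
τ = R × C = 5.714 × 0.03136 L/cmH2O = 0.1792 s.
Fraction remaining at end-expiration = e^(−Te/τ) = e^(−0.26/0.1792) = 0.2344 → 23.44%.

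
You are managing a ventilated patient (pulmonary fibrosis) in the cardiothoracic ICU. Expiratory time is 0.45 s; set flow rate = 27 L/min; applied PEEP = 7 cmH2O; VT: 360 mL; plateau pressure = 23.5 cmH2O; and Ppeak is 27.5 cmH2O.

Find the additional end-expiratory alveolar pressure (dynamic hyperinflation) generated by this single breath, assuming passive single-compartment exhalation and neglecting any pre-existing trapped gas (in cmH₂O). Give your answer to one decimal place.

1.6

Flow: 27 L/min ÷ 60 = 0.45 L/s.
R = (PIP − Pplat)/V̇ = (27.5 − 23.5) / 0.45 = 4.0/0.45 = 8.889 cmH2O·s/L.
C = Vt/(Pplat − PEEP) = 360.0 / (23.5 − 7) = 360.0/16.5 = 21.818 mL/cmH2O.
τ = R × C = 8.889 × 0.02182 L/cmH2O = 0.194 s.
Fraction remaining = e^(−Te/τ) = e^(−0.45/0.194) = 0.09831; trapped volume = 360.0 × 0.09831 = 35.392 mL.
Additional alveolar pressure from trapping ≈ V_trapped / C = 35.392 / 21.818 = 1.622 cmH2O.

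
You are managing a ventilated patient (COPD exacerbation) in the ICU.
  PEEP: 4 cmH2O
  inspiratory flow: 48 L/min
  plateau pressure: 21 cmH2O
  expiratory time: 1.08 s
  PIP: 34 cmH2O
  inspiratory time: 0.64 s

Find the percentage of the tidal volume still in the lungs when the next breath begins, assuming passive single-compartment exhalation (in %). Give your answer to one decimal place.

11.0

Flow: 48 L/min ÷ 60 = 0.8 L/s.
Vt = flow × Ti = 0.8 L/s × 0.64 s × 1000 mL/L = 512.0 mL.
R = (PIP − Pplat)/V̇ = (34 − 21) / 0.8 = 13.0/0.8 = 16.25 cmH2O·s/L.
C = Vt/(Pplat − PEEP) = 512.0 / (21 − 4) = 512.0/17.0 = 30.118 mL/cmH2O.
τ = R × C = 16.25 × 0.03012 L/cmH2O = 0.4895 s.
Fraction remaining at end-expiration = e^(−Te/τ) = e^(−1.08/0.4895) = 0.1101 → 11.01%.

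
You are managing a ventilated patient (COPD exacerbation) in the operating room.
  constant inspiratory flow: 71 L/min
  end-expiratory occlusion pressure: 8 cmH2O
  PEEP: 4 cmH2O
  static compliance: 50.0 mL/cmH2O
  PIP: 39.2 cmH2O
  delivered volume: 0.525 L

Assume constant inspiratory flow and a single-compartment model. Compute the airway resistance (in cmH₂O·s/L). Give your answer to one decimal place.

17.5

Flow: 71 L/min ÷ 60 = 1.1833 L/s.
Total PEEP = 8 cmH2O (set 4 + intrinsic 4); this is the baseline alveolar pressure.
Equation of motion (constant flow): PIP = Vt/C + R·V̇ + PEEP.
R·V̇ = PIP − Vt/C − PEEP = 39.2 − 525/50.0 − 8 = 39.2 − 10.5 − 8 = 20.7 cmH2O.
R = 20.7 / 1.1833 = 17.493 cmH2O·s/L.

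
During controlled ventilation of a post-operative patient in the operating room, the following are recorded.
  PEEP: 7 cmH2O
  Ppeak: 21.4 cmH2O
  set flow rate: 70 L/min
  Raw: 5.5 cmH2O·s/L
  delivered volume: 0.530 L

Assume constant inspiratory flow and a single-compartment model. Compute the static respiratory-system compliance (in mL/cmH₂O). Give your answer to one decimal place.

Flow: 70 L/min ÷ 60 = 1.1667 L/s.
Equation of motion (constant flow): PIP = Vt/C + R·V̇ + PEEP.
Vt/C = PIP − R·V̇ − PEEP = 21.4 − 5.5×1.1667 − 7 = 21.4 − 6.417 − 7 = 7.983 cmH2O.
C = Vt / 7.983 = 530 / 7.983 = 66.391 mL/cmH2O.

66.4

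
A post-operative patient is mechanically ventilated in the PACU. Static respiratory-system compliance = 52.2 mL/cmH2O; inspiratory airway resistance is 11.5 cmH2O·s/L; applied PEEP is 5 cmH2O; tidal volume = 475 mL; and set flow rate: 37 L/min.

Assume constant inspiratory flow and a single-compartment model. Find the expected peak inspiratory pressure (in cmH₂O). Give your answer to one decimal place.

21.2

Flow: 37 L/min ÷ 60 = 0.6167 L/s.
Equation of motion (constant flow): PIP = Vt/C + R·V̇ + PEEP.
PIP = 475/52.2 + 11.5×0.6167 + 5 = 9.1 + 7.092 + 5 = 21.192 cmH2O.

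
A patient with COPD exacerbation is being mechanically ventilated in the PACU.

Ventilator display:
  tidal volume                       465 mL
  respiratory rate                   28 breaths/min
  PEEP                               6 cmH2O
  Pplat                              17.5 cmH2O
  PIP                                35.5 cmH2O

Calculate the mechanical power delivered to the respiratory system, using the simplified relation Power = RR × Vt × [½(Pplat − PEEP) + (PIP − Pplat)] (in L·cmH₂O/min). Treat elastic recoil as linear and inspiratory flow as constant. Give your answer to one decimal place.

309.2

Per-breath work = Vt × [½(Pplat−PEEP) + (PIP−Pplat)] = 0.465 × [0.5×11.5 + 18.0] = 0.465 × 23.75 = 11.044 L·cmH2O.
Power = 28 × 11.044 = 309.23 L·cmH2O/min.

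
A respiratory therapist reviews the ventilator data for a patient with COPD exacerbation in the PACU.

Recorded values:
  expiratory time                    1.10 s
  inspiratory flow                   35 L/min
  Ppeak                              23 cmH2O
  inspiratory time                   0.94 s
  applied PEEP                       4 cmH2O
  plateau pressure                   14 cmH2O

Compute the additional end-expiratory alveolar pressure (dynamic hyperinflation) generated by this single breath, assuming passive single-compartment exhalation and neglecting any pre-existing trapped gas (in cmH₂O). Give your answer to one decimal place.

Flow: 35 L/min ÷ 60 = 0.5833 L/s.
Vt = flow × Ti = 0.5833 L/s × 0.94 s × 1000 mL/L = 548.3 mL.
R = (PIP − Pplat)/V̇ = (23 − 14) / 0.5833 = 9.0/0.5833 = 15.429 cmH2O·s/L.
C = Vt/(Pplat − PEEP) = 548.3 / (14 − 4) = 548.3/10.0 = 54.83 mL/cmH2O.
τ = R × C = 15.429 × 0.05483 L/cmH2O = 0.846 s.
Fraction remaining = e^(−Te/τ) = e^(−1.10/0.846) = 0.2725; trapped volume = 548.3 × 0.2725 = 149.41 mL.
Additional alveolar pressure from trapping ≈ V_trapped / C = 149.41 / 54.83 = 2.725 cmH2O.

2.7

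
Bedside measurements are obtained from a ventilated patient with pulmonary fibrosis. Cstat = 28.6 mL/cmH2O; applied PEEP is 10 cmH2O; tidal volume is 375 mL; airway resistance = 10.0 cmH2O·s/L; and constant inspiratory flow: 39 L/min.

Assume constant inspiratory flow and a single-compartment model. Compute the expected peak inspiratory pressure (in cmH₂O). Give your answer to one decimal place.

Flow: 39 L/min ÷ 60 = 0.65 L/s.
Equation of motion (constant flow): PIP = Vt/C + R·V̇ + PEEP.
PIP = 375/28.6 + 10.0×0.65 + 10 = 13.112 + 6.5 + 10 = 29.612 cmH2O.

29.6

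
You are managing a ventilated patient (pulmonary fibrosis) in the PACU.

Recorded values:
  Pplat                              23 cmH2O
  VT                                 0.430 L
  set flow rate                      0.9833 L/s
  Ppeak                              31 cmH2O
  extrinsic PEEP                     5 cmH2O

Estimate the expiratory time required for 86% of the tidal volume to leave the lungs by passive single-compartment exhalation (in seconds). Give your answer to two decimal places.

0.38

R = (PIP − Pplat)/V̇ = (31 − 23) / 0.9833 = 8.0/0.9833 = 8.136 cmH2O·s/L.
C = Vt/(Pplat − PEEP) = 430.0 / (23 − 5) = 430.0/18.0 = 23.889 mL/cmH2O.
τ = R × C = 8.136 × 0.02389 L/cmH2O = 0.1944 s.
t = −τ·ln(1 − 0.86) = −0.1944·ln(0.14) = 0.3822 s.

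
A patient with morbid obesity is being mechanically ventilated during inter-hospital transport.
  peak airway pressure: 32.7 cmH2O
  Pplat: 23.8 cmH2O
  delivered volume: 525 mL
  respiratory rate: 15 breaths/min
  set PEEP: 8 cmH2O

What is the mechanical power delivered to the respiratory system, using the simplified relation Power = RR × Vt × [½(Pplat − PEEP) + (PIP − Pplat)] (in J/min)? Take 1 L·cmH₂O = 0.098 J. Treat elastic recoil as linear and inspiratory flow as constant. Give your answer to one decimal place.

Per-breath work = Vt × [½(Pplat−PEEP) + (PIP−Pplat)] = 0.525 × [0.5×15.8 + 8.9] = 0.525 × 16.8 = 8.82 L·cmH2O.
Power = 15 × 8.82 = 132.3 L·cmH2O/min.
× 0.098 J/(L·cmH2O) → 12.965 J/min.

13.0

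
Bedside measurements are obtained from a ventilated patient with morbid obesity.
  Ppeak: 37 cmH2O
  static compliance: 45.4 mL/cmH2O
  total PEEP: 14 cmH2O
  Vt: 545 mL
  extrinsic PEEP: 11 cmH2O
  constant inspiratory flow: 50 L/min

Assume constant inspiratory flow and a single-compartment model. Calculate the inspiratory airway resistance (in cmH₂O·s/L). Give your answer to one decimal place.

13.2

Flow: 50 L/min ÷ 60 = 0.8333 L/s.
Total PEEP = 14 cmH2O (set 11 + intrinsic 3); this is the baseline alveolar pressure.
Equation of motion (constant flow): PIP = Vt/C + R·V̇ + PEEP.
R·V̇ = PIP − Vt/C − PEEP = 37 − 545/45.4 − 14 = 37 − 12.004 − 14 = 10.996 cmH2O.
R = 10.996 / 0.8333 = 13.196 cmH2O·s/L.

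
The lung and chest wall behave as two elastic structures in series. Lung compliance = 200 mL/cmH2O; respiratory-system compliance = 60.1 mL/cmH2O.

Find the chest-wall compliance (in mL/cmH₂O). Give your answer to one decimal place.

85.9

1/Ccw = 1/Crs − 1/CL.
1/Ccw = 1/60.1 − 1/200 = 0.01164.
Ccw = 85.911 mL/cmH2O.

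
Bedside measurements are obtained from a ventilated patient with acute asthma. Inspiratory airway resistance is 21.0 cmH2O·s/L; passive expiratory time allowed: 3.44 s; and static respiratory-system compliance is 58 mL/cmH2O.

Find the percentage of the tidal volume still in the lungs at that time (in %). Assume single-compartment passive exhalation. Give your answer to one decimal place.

5.9

τ = R × C = 21.0 × 58 mL/cmH2O = 21.0 × 0.058 L/cmH2O = 1.218 s.
Passive exhalation: V(t)/V₀ = e^(−t/τ) = e^(−3.44/1.218) = 0.05935.
Fraction remaining = 0.05935 → 5.935%.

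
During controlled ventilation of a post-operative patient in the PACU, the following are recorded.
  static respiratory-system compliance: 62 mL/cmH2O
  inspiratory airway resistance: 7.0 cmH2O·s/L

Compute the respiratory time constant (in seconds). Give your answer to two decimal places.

τ = R × C = 7.0 × 62 mL/cmH2O = 7.0 × 0.062 L/cmH2O = 0.434 s.

0.43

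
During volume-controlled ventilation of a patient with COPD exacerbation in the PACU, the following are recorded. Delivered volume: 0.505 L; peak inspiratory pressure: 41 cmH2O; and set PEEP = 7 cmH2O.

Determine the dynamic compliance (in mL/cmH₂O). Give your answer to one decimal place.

14.9

Dynamic compliance = Vt / (PIP − PEEP) = 505 / (41 − 7) = 505 / 34.0 = 14.853 mL/cmH2O.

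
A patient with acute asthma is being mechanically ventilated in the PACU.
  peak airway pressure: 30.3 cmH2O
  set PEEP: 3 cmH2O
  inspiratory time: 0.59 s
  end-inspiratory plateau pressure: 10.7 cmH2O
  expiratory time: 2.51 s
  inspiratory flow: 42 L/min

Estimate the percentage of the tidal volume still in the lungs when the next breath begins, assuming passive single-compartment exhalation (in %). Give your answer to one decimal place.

18.8

Flow: 42 L/min ÷ 60 = 0.7 L/s.
Vt = flow × Ti = 0.7 L/s × 0.59 s × 1000 mL/L = 413.0 mL.
R = (PIP − Pplat)/V̇ = (30.3 − 10.7) / 0.7 = 19.6/0.7 = 28.0 cmH2O·s/L.
C = Vt/(Pplat − PEEP) = 413.0 / (10.7 − 3) = 413.0/7.7 = 53.636 mL/cmH2O.
τ = R × C = 28.0 × 0.05364 L/cmH2O = 1.502 s.
Fraction remaining at end-expiration = e^(−Te/τ) = e^(−2.51/1.502) = 0.188 → 18.8%.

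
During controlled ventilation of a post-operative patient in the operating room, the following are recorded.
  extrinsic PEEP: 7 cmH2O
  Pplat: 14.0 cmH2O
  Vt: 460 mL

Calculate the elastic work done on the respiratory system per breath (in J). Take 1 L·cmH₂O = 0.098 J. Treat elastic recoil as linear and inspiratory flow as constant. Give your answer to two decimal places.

Elastic work ≈ ½ × (Pplat − PEEP) × Vt = 0.5 × (14.0 − 7) × 0.460 L = 0.5 × 7.0 × 0.460 = 1.61 L·cmH2O.
× 0.098 J/(L·cmH2O) → 0.1578 J.

0.16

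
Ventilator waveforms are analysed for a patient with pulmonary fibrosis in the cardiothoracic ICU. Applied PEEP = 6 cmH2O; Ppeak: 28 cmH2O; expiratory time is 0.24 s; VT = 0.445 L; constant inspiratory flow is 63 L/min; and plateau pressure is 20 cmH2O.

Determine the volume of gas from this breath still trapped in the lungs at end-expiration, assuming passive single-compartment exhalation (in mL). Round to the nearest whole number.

165

Flow: 63 L/min ÷ 60 = 1.05 L/s.
R = (PIP − Pplat)/V̇ = (28 − 20) / 1.05 = 8.0/1.05 = 7.619 cmH2O·s/L.
C = Vt/(Pplat − PEEP) = 445.0 / (20 − 6) = 445.0/14.0 = 31.786 mL/cmH2O.
τ = R × C = 7.619 × 0.03179 L/cmH2O = 0.2422 s.
Fraction remaining = e^(−Te/τ) = e^(−0.24/0.2422) = 0.3712.
Trapped volume = 445.0 × 0.3712 = 165.18 mL.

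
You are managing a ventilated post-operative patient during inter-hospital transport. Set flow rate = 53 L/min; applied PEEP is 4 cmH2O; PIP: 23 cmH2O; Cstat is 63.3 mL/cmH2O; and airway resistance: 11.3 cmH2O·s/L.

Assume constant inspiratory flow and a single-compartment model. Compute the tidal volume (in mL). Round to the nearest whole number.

571

Flow: 53 L/min ÷ 60 = 0.8833 L/s.
Equation of motion (constant flow): PIP = Vt/C + R·V̇ + PEEP.
Vt/C = PIP − R·V̇ − PEEP = 23 − 9.981 − 4 = 9.019 cmH2O.
Vt = C × 9.019 = 63.3 × 9.019 = 570.9 mL.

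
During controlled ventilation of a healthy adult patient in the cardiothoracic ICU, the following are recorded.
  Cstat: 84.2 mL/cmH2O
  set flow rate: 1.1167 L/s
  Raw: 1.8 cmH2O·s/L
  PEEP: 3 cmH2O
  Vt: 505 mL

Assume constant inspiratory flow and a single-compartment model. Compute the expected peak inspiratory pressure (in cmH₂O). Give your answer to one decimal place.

Equation of motion (constant flow): PIP = Vt/C + R·V̇ + PEEP.
PIP = 505/84.2 + 1.8×1.1167 + 3 = 5.998 + 2.01 + 3 = 11.008 cmH2O.

11.0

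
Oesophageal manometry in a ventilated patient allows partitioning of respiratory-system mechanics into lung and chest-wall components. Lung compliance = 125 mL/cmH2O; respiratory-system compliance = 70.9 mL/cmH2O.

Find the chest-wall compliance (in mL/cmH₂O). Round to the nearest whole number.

1/Ccw = 1/Crs − 1/CL.
1/Ccw = 1/70.9 − 1/125 = 0.006104.
Ccw = 163.83 mL/cmH2O.

164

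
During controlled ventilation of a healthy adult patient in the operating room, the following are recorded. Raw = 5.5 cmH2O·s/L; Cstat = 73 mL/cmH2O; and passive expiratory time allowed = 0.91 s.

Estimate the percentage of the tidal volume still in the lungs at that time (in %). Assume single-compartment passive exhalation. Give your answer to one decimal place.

τ = R × C = 5.5 × 73 mL/cmH2O = 5.5 × 0.073 L/cmH2O = 0.4015 s.
Passive exhalation: V(t)/V₀ = e^(−t/τ) = e^(−0.91/0.4015) = 0.1037.
Fraction remaining = 0.1037 → 10.37%.

10.4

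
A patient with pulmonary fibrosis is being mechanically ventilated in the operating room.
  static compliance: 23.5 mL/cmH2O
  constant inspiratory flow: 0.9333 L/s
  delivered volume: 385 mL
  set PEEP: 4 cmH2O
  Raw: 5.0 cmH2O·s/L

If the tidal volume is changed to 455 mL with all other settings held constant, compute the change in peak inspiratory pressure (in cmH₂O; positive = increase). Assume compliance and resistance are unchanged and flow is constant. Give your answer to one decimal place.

3.0

PIP = Vt/C + R·V̇ + PEEP (constant-flow equation of motion).
Only the elastic term changes: ΔPIP = ΔVt / C = (455 − 385) / 23.5 = 2.979 cmH2O.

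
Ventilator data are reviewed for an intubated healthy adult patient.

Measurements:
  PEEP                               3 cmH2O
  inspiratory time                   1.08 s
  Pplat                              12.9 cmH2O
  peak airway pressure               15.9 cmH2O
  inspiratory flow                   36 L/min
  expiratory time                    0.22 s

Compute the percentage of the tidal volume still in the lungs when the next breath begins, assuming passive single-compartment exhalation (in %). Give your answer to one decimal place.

51.1

Flow: 36 L/min ÷ 60 = 0.6 L/s.
Vt = flow × Ti = 0.6 L/s × 1.08 s × 1000 mL/L = 648.0 mL.
R = (PIP − Pplat)/V̇ = (15.9 − 12.9) / 0.6 = 3.0/0.6 = 5.0 cmH2O·s/L.
C = Vt/(Pplat − PEEP) = 648.0 / (12.9 − 3) = 648.0/9.9 = 65.455 mL/cmH2O.
τ = R × C = 5.0 × 0.06546 L/cmH2O = 0.3273 s.
Fraction remaining at end-expiration = e^(−Te/τ) = e^(−0.22/0.3273) = 0.5106 → 51.06%.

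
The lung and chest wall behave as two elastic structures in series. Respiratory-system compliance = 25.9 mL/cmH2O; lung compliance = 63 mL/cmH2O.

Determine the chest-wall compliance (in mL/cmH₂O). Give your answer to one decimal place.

44.0

1/Ccw = 1/Crs − 1/CL.
1/Ccw = 1/25.9 − 1/63 = 0.02274.
Ccw = 43.975 mL/cmH2O.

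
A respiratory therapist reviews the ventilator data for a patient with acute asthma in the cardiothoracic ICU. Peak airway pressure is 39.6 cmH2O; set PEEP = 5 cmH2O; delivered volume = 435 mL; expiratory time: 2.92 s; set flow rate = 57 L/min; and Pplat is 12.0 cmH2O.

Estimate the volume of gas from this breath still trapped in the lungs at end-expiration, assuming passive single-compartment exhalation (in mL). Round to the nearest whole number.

Flow: 57 L/min ÷ 60 = 0.95 L/s.
R = (PIP − Pplat)/V̇ = (39.6 − 12.0) / 0.95 = 27.6/0.95 = 29.053 cmH2O·s/L.
C = Vt/(Pplat − PEEP) = 435.0 / (12.0 − 5) = 435.0/7.0 = 62.143 mL/cmH2O.
τ = R × C = 29.053 × 0.06214 L/cmH2O = 1.805 s.
Fraction remaining = e^(−Te/τ) = e^(−2.92/1.805) = 0.1983.
Trapped volume = 435.0 × 0.1983 = 86.261 mL.

86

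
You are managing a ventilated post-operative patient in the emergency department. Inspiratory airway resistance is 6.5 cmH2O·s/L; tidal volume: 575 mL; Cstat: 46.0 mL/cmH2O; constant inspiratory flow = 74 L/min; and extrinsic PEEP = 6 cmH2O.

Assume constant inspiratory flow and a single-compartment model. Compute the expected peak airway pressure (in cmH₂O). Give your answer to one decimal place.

Flow: 74 L/min ÷ 60 = 1.2333 L/s.
Equation of motion (constant flow): PIP = Vt/C + R·V̇ + PEEP.
PIP = 575/46.0 + 6.5×1.2333 + 6 = 12.5 + 8.016 + 6 = 26.516 cmH2O.

26.5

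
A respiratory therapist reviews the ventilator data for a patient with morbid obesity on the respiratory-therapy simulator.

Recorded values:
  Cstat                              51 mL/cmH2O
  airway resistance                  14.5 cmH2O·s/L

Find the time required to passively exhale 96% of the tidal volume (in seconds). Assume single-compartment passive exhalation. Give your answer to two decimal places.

τ = R × C = 14.5 × 51 mL/cmH2O = 14.5 × 0.051 L/cmH2O = 0.7395 s.
Exhaled fraction f = 1 − e^(−t/τ) → t = −τ·ln(1 − f) = −0.7395·ln(0.04) = 2.38 s.

2.38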